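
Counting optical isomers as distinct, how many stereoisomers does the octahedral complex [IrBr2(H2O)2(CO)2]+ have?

6

An octahedron has six vertices in three trans pairs; every non-trans pair is cis.
The distinct arrangements are (5 in all): Br trans, H2O trans, CO trans; Br trans, H2O cis, CO cis; Br cis, H2O trans, CO cis; Br cis, H2O cis, CO cis (chiral); Br cis, H2O cis, CO trans.
One of these lacks any improper symmetry element and so occurs as an enantiomeric pair, giving 5 + 1 = 6 stereoisomers in total.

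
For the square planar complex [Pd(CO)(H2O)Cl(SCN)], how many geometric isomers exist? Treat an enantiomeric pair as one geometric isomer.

A square has two trans pairs of vertices; adjacent vertices are cis.
The distinct arrangements are (3 in all): (CO/H2O trans, Cl/SCN trans); (CO/SCN trans, Cl/H2O trans); (CO/Cl trans, H2O/SCN trans).

3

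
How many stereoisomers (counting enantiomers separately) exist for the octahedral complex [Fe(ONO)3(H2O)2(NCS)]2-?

3

In an octahedral complex each vertex has one trans partner and four cis neighbours.
Systematic placement gives 3 geometric isomers: ONO mer, H2O trans; ONO mer, H2O cis; ONO fac, H2O cis.
Each arrangement has an internal mirror plane or centre of symmetry, so none is chiral.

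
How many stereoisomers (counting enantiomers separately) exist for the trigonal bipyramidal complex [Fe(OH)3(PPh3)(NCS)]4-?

4

In a trigonal bipyramid the two axial positions differ from the three equatorial ones.
Working through the distinct placements yields 4 geometric isomers: PPh3 equatorial, NCS axial; PPh3 axial, NCS axial; PPh3 equatorial, NCS equatorial; PPh3 axial, NCS equatorial.
Each arrangement has an internal mirror plane or centre of symmetry, so none is chiral.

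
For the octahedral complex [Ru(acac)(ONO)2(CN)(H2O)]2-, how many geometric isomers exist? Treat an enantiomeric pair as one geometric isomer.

In an octahedral complex each vertex has one trans partner and four cis neighbours.
Each acac is bidentate and must span two cis positions.
There are 4 geometric isomers: ONO cis (3 arrangements, 2 chiral); ONO trans.

4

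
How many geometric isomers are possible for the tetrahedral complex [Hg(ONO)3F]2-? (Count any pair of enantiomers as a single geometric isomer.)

Only one geometric arrangement is possible.

1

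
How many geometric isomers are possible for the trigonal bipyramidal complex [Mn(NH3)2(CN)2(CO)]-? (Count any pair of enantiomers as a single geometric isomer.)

5

In a trigonal bipyramid the two axial positions differ from the three equatorial ones.
Systematic enumeration (placing each ligand type in turn and discarding arrangements equivalent by rotation or reflection) gives 5 geometric isomers.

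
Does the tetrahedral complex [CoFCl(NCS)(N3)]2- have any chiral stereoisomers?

yes

All four vertices of a tetrahedron are equivalent and mutually adjacent, so cis/trans isomerism cannot arise.
Only one geometric arrangement is possible; it has no improper symmetry element, so it exists as a pair of enantiomers (2 stereoisomers).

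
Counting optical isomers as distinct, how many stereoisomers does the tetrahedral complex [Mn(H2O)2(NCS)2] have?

In a tetrahedral complex all four positions are equivalent and every pair of ligands is adjacent — there is no cis/trans distinction.
Only one geometric arrangement is possible.

1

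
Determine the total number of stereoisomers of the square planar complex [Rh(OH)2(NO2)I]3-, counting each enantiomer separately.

In a square planar complex each vertex has one trans partner and two cis neighbours.
Systematic placement gives 2 geometric isomers: OH cis; OH trans.
Each arrangement has an internal mirror plane or centre of symmetry, so none is chiral.

2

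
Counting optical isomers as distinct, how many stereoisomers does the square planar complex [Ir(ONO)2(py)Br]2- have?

2

In a square planar complex each vertex has one trans partner and two cis neighbours.
Systematic placement gives 2 geometric isomers: ONO cis; ONO trans.
Each arrangement has an internal mirror plane or centre of symmetry, so none is chiral.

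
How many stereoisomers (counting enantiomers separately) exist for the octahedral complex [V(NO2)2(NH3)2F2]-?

The six octahedral sites form three mutually perpendicular trans pairs.
There are 5 geometric isomers: NO2 trans, NH3 trans, F trans; NO2 cis, NH3 cis, F trans; NO2 trans, NH3 cis, F cis; NO2 cis, NH3 cis, F cis (chiral); NO2 cis, NH3 trans, F cis.
One of these lacks any improper symmetry element and so occurs as an enantiomeric pair, giving 5 + 1 = 6 stereoisomers in total.

6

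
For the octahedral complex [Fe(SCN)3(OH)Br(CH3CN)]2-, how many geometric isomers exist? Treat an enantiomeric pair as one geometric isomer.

The six octahedral sites form three mutually perpendicular trans pairs.
Systematic placement gives 4 geometric isomers: SCN mer (3 arrangements); SCN fac (chiral).

4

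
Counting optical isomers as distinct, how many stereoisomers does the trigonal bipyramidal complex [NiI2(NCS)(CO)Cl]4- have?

10

In a trigonal bipyramid the two axial positions differ from the three equatorial ones.
Placing the ligands in turn and identifying arrangements related by rotation or reflection leaves 7 distinct geometric isomers.
Of these, 3 lack any improper symmetry element and so occur as enantiomeric pairs, giving 7 + 3 = 10 stereoisomers in total.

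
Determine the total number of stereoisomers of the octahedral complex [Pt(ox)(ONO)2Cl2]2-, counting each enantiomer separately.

4

The six octahedral sites form three mutually perpendicular trans pairs.
Each ox is bidentate and must span two cis positions.
There are 3 geometric isomers: ONO cis, Cl trans; ONO cis, Cl cis (chiral); ONO trans, Cl cis.
One of these lacks any improper symmetry element and so occurs as an enantiomeric pair, giving 3 + 1 = 4 stereoisomers in total.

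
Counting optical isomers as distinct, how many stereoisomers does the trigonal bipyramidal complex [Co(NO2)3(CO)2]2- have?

3

Working through the distinct placements yields 3 geometric isomers: CO both axial; CO one axial, one equatorial; CO both equatorial.
Each arrangement has an internal mirror plane or centre of symmetry, so none is chiral.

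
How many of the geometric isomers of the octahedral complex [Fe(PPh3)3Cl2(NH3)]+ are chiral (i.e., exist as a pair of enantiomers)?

0

Working through the distinct placements yields 3 geometric isomers: PPh3 mer, Cl trans; PPh3 mer, Cl cis; PPh3 fac, Cl cis.
Each arrangement has an internal mirror plane or centre of symmetry, so none is chiral.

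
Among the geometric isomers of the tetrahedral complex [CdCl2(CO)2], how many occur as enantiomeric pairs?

Only one geometric arrangement is possible.

0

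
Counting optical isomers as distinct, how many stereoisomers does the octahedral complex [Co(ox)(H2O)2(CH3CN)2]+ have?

4

An octahedron has six vertices in three trans pairs; every non-trans pair is cis.
Each ox is bidentate and must span two cis positions.
Systematic placement gives 3 geometric isomers: H2O cis, CH3CN trans; H2O cis, CH3CN cis (chiral); H2O trans, CH3CN cis.
One of these lacks any improper symmetry element and so occurs as an enantiomeric pair, giving 3 + 1 = 4 stereoisomers in total.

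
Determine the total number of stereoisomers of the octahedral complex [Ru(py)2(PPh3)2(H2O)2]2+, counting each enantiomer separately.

An octahedron has six vertices in three trans pairs; every non-trans pair is cis.
Working through the distinct placements yields 5 geometric isomers: py trans, PPh3 trans, H2O trans; py cis, PPh3 cis, H2O trans; py trans, PPh3 cis, H2O cis; py cis, PPh3 cis, H2O cis (chiral); py cis, PPh3 trans, H2O cis.
One of these lacks any improper symmetry element and so occurs as an enantiomeric pair, giving 5 + 1 = 6 stereoisomers in total.

6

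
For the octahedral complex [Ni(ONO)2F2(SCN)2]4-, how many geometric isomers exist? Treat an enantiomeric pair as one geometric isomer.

5

The six octahedral sites form three mutually perpendicular trans pairs.
Systematic placement gives 5 geometric isomers: ONO trans, F trans, SCN trans; ONO cis, F trans, SCN cis; ONO cis, F cis, SCN trans; ONO cis, F cis, SCN cis (chiral); ONO trans, F cis, SCN cis.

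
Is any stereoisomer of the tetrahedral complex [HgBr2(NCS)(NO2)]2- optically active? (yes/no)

In a tetrahedral complex all four positions are equivalent and every pair of ligands is adjacent — there is no cis/trans distinction.
Only one geometric arrangement is possible.

no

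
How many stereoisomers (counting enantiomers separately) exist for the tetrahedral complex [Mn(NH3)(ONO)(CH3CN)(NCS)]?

2

All four vertices of a tetrahedron are equivalent and mutually adjacent, so cis/trans isomerism cannot arise.
Only one geometric arrangement is possible; it has no improper symmetry element, so it exists as a pair of enantiomers (2 stereoisomers).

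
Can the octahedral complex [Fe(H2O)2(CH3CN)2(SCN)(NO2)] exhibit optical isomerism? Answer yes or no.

yes

The six octahedral sites form three mutually perpendicular trans pairs.
There are 6 geometric isomers: H2O trans, CH3CN trans; H2O cis, CH3CN trans; H2O cis, CH3CN cis (3 arrangements, 2 chiral); H2O trans, CH3CN cis.
Of these, 2 lack any improper symmetry element and so occur as enantiomeric pairs, giving 6 + 2 = 8 stereoisomers in total.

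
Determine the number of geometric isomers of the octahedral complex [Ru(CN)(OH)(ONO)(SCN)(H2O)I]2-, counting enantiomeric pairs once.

15

In an octahedral complex each vertex has one trans partner and four cis neighbours.
Placing the ligands in turn and identifying arrangements related by rotation or reflection leaves 15 distinct geometric isomers.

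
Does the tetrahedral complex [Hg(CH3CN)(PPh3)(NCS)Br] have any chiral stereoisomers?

yes

Only one geometric arrangement is possible; it has no improper symmetry element, so it exists as a pair of enantiomers (2 stereoisomers).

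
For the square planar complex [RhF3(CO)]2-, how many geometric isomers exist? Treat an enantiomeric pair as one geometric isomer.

Only one geometric arrangement is possible.

1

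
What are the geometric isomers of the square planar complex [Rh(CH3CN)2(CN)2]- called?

The distinct arrangements are (2 in all): CH3CN cis; CH3CN trans.

cis and trans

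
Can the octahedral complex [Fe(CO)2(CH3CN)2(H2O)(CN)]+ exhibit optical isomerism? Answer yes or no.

The six octahedral sites form three mutually perpendicular trans pairs.
There are 6 geometric isomers: CO cis, CH3CN trans; CO trans, CH3CN trans; CO cis, CH3CN cis (3 arrangements, 2 chiral); CO trans, CH3CN cis.
Of these, 2 lack any improper symmetry element and so occur as enantiomeric pairs, giving 6 + 2 = 8 stereoisomers in total.

yes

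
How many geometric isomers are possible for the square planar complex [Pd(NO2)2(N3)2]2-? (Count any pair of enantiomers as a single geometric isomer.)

Working through the distinct placements yields 2 geometric isomers: NO2 cis; NO2 trans.

2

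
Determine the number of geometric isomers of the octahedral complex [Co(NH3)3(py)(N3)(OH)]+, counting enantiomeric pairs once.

4

An octahedron has six vertices in three trans pairs; every non-trans pair is cis.
Working through the distinct placements yields 4 geometric isomers: NH3 mer (3 arrangements); NH3 fac (chiral).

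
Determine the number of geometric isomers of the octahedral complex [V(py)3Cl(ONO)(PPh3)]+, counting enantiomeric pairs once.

4

An octahedron has six vertices in three trans pairs; every non-trans pair is cis.
Systematic placement gives 4 geometric isomers: py mer (3 arrangements); py fac (chiral).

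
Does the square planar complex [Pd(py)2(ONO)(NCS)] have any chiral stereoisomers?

A square has two trans pairs of vertices; adjacent vertices are cis.
There are 2 geometric isomers: py cis; py trans.
Each arrangement has an internal mirror plane or centre of symmetry, so none is chiral.

no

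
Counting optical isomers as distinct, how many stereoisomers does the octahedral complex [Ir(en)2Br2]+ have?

3

Each en is bidentate and must span two cis positions.
There are 2 geometric isomers: Br trans; Br cis (chiral).
One of these lacks any improper symmetry element and so occurs as an enantiomeric pair, giving 2 + 1 = 3 stereoisomers in total.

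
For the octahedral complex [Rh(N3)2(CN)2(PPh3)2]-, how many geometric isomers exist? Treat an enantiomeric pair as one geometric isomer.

An octahedron has six vertices in three trans pairs; every non-trans pair is cis.
Systematic placement gives 5 geometric isomers: N3 trans, CN trans, PPh3 trans; N3 cis, CN trans, PPh3 cis; N3 cis, CN cis, PPh3 trans; N3 cis, CN cis, PPh3 cis (chiral); N3 trans, CN cis, PPh3 cis.

5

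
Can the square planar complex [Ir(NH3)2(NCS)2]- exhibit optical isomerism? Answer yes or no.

no

In a square planar complex each vertex has one trans partner and two cis neighbours.
Systematic placement gives 2 geometric isomers: NH3 cis; NH3 trans.
Each arrangement has an internal mirror plane or centre of symmetry, so none is chiral.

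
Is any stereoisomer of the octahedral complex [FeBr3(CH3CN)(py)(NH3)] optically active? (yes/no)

The six octahedral sites form three mutually perpendicular trans pairs.
Working through the distinct placements yields 4 geometric isomers: Br mer (3 arrangements); Br fac (chiral).
One of these lacks any improper symmetry element and so occurs as an enantiomeric pair, giving 4 + 1 = 5 stereoisomers in total.

yes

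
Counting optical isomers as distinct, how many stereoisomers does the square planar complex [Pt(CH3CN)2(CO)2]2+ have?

2

A square has two trans pairs of vertices; adjacent vertices are cis.
Working through the distinct placements yields 2 geometric isomers: CH3CN cis; CH3CN trans.
Each arrangement has an internal mirror plane or centre of symmetry, so none is chiral.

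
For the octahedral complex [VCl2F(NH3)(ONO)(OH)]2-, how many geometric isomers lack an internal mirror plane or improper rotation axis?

In an octahedral complex each vertex has one trans partner and four cis neighbours.
Exhaustive case analysis gives 9 geometric isomers.
Of these, 6 lack any improper symmetry element and so occur as enantiomeric pairs, giving 9 + 6 = 15 stereoisomers in total.

6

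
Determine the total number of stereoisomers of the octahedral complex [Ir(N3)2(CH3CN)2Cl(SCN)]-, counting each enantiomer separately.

8

The six octahedral sites form three mutually perpendicular trans pairs.
There are 6 geometric isomers: N3 cis, CH3CN trans; N3 trans, CH3CN trans; N3 cis, CH3CN cis (3 arrangements, 2 chiral); N3 trans, CH3CN cis.
Of these, 2 lack any improper symmetry element and so occur as enantiomeric pairs, giving 6 + 2 = 8 stereoisomers in total.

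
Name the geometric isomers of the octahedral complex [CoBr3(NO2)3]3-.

fac and mer

In an octahedral complex each vertex has one trans partner and four cis neighbours.
Systematic placement gives 2 geometric isomers: Br mer; Br fac.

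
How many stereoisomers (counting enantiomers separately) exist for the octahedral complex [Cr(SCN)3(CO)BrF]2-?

5

Working through the distinct placements yields 4 geometric isomers: SCN mer (3 arrangements); SCN fac (chiral).
One of these lacks any improper symmetry element and so occurs as an enantiomeric pair, giving 4 + 1 = 5 stereoisomers in total.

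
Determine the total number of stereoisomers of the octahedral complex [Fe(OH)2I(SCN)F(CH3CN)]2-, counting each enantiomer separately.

In an octahedral complex each vertex has one trans partner and four cis neighbours.
Systematic enumeration (placing each ligand type in turn and discarding arrangements equivalent by rotation or reflection) gives 9 geometric isomers.
Of these, 6 lack any improper symmetry element and so occur as enantiomeric pairs, giving 9 + 6 = 15 stereoisomers in total.

15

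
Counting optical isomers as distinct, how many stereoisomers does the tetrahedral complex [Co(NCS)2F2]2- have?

All four vertices of a tetrahedron are equivalent and mutually adjacent, so cis/trans isomerism cannot arise.
Only one geometric arrangement is possible.

1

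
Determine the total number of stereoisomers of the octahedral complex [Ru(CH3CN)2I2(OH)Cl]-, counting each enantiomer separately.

8

In an octahedral complex each vertex has one trans partner and four cis neighbours.
The distinct arrangements are (6 in all): CH3CN trans, I cis; CH3CN trans, I trans; CH3CN cis, I cis (3 arrangements, 2 chiral); CH3CN cis, I trans.
Of these, 2 lack any improper symmetry element and so occur as enantiomeric pairs, giving 6 + 2 = 8 stereoisomers in total.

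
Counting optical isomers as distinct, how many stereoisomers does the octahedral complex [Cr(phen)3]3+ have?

2

The six octahedral sites form three mutually perpendicular trans pairs.
Each phen is bidentate and must span two cis positions.
Only one geometric arrangement is possible; it has no improper symmetry element, so it exists as a pair of enantiomers (2 stereoisomers).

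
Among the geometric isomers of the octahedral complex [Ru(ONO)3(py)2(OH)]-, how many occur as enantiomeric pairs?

An octahedron has six vertices in three trans pairs; every non-trans pair is cis.
Systematic placement gives 3 geometric isomers: ONO mer, py trans; ONO fac, py cis; ONO mer, py cis.
Each arrangement has an internal mirror plane or centre of symmetry, so none is chiral.

0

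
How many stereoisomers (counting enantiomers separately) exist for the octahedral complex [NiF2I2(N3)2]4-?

6

The six octahedral sites form three mutually perpendicular trans pairs.
Systematic placement gives 5 geometric isomers: F trans, I trans, N3 trans; F trans, I cis, N3 cis; F cis, I cis, N3 trans; F cis, I cis, N3 cis (chiral); F cis, I trans, N3 cis.
One of these lacks any improper symmetry element and so occurs as an enantiomeric pair, giving 5 + 1 = 6 stereoisomers in total.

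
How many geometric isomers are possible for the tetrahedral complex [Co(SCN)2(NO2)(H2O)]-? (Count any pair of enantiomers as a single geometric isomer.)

1

All four vertices of a tetrahedron are equivalent and mutually adjacent, so cis/trans isomerism cannot arise.
Only one geometric arrangement is possible.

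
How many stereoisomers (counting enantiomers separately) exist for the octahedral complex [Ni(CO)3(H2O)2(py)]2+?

In an octahedral complex each vertex has one trans partner and four cis neighbours.
Systematic placement gives 3 geometric isomers: CO mer, H2O cis; CO mer, H2O trans; CO fac, H2O cis.
Each arrangement has an internal mirror plane or centre of symmetry, so none is chiral.

3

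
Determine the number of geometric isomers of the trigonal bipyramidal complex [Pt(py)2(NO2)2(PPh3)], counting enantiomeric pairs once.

In a trigonal bipyramid the two axial positions differ from the three equatorial ones.
Placing the ligands in turn and identifying arrangements related by rotation or reflection leaves 5 distinct geometric isomers.

5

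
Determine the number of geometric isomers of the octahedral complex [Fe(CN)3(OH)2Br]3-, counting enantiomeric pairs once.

3

The six octahedral sites form three mutually perpendicular trans pairs.
There are 3 geometric isomers: CN mer, OH trans; CN fac, OH cis; CN mer, OH cis.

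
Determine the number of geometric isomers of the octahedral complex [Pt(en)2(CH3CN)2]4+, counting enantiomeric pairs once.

Each en is bidentate and must span two cis positions.
There are 2 geometric isomers: CH3CN trans; CH3CN cis (chiral).

2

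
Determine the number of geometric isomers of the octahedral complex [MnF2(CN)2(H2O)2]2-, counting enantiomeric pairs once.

5

Working through the distinct placements yields 5 geometric isomers: F trans, CN trans, H2O trans; F cis, CN trans, H2O cis; F cis, CN cis, H2O trans; F cis, CN cis, H2O cis (chiral); F trans, CN cis, H2O cis.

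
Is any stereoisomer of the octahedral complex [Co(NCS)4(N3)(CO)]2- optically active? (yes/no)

In an octahedral complex each vertex has one trans partner and four cis neighbours.
The distinct arrangements are (2 in all): N3 and CO mutually trans; N3 and CO mutually cis.
Each arrangement has an internal mirror plane or centre of symmetry, so none is chiral.

no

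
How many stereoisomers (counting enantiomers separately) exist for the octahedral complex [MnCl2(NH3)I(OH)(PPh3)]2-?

15

In an octahedral complex each vertex has one trans partner and four cis neighbours.
Placing the ligands in turn and identifying arrangements related by rotation or reflection leaves 9 distinct geometric isomers.
Of these, 6 lack any improper symmetry element and so occur as enantiomeric pairs, giving 9 + 6 = 15 stereoisomers in total.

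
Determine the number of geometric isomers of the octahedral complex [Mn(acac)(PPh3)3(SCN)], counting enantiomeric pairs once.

Each acac is bidentate and must span two cis positions.
Working through the distinct placements yields 2 geometric isomers: PPh3 mer; PPh3 fac.

2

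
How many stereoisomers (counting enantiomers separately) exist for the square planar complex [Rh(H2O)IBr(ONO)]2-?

3

In a square planar complex each vertex has one trans partner and two cis neighbours.
Systematic placement gives 3 geometric isomers: (Br/I trans, H2O/ONO trans); (Br/ONO trans, H2O/I trans); (Br/H2O trans, I/ONO trans).
Each arrangement has an internal mirror plane or centre of symmetry, so none is chiral.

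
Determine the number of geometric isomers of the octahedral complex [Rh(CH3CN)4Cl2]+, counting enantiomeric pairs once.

The six octahedral sites form three mutually perpendicular trans pairs.
Working through the distinct placements yields 2 geometric isomers: Cl trans; Cl cis.

2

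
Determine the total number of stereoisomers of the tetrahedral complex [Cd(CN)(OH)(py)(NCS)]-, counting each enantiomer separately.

All four vertices of a tetrahedron are equivalent and mutually adjacent, so cis/trans isomerism cannot arise.
Only one geometric arrangement is possible; it has no improper symmetry element, so it exists as a pair of enantiomers (2 stereoisomers).

2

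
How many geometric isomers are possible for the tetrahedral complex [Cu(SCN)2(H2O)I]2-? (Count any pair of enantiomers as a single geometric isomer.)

1

All four vertices of a tetrahedron are equivalent and mutually adjacent, so cis/trans isomerism cannot arise.
Only one geometric arrangement is possible.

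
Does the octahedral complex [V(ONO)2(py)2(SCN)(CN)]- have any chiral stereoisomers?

yes

Working through the distinct placements yields 6 geometric isomers: ONO cis, py trans; ONO cis, py cis (3 arrangements, 2 chiral); ONO trans, py trans; ONO trans, py cis.
Of these, 2 lack any improper symmetry element and so occur as enantiomeric pairs, giving 6 + 2 = 8 stereoisomers in total.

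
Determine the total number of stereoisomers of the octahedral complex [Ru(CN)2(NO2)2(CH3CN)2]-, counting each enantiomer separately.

6

An octahedron has six vertices in three trans pairs; every non-trans pair is cis.
There are 5 geometric isomers: CN trans, NO2 trans, CH3CN trans; CN cis, NO2 cis, CH3CN trans; CN cis, NO2 trans, CH3CN cis; CN cis, NO2 cis, CH3CN cis (chiral); CN trans, NO2 cis, CH3CN cis.
One of these lacks any improper symmetry element and so occurs as an enantiomeric pair, giving 5 + 1 = 6 stereoisomers in total.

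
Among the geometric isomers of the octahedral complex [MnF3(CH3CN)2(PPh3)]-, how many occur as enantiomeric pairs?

0

In an octahedral complex each vertex has one trans partner and four cis neighbours.
The distinct arrangements are (3 in all): F mer, CH3CN trans; F fac, CH3CN cis; F mer, CH3CN cis.
Each arrangement has an internal mirror plane or centre of symmetry, so none is chiral.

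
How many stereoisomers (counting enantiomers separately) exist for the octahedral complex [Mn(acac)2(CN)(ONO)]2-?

Each acac is bidentate and must span two cis positions.
There are 2 geometric isomers: CN and ONO mutually trans; CN and ONO mutually cis (chiral).
One of these lacks any improper symmetry element and so occurs as an enantiomeric pair, giving 2 + 1 = 3 stereoisomers in total.

3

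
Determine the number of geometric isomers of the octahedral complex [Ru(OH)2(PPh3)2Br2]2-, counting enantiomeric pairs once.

In an octahedral complex each vertex has one trans partner and four cis neighbours.
The distinct arrangements are (5 in all): OH trans, PPh3 trans, Br trans; OH cis, PPh3 cis, Br trans; OH cis, PPh3 trans, Br cis; OH cis, PPh3 cis, Br cis (chiral); OH trans, PPh3 cis, Br cis.

5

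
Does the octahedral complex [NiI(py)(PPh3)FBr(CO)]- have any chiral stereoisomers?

In an octahedral complex each vertex has one trans partner and four cis neighbours.
Placing the ligands in turn and identifying arrangements related by rotation or reflection leaves 15 distinct geometric isomers.
Of these, 15 lack any improper symmetry element and so occur as enantiomeric pairs, giving 15 + 15 = 30 stereoisomers in total.

yes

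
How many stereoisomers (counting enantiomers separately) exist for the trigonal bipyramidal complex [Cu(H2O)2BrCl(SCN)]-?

Placing the ligands in turn and identifying arrangements related by rotation or reflection leaves 7 distinct geometric isomers.
Of these, 3 lack any improper symmetry element and so occur as enantiomeric pairs, giving 7 + 3 = 10 stereoisomers in total.

10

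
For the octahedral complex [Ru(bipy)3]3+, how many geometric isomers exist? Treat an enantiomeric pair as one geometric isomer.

Each bipy is bidentate and must span two cis positions.
Only one geometric arrangement is possible; it has no improper symmetry element, so it exists as a pair of enantiomers (2 stereoisomers).

1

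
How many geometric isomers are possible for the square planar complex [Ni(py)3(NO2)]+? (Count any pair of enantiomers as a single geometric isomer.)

1

A square has two trans pairs of vertices; adjacent vertices are cis.
Only one geometric arrangement is possible.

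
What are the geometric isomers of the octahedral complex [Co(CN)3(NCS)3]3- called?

fac and mer

The six octahedral sites form three mutually perpendicular trans pairs.
Working through the distinct placements yields 2 geometric isomers: CN mer; CN fac.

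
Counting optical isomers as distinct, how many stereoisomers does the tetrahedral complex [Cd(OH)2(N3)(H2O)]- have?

In a tetrahedral complex all four positions are equivalent and every pair of ligands is adjacent — there is no cis/trans distinction.
Only one geometric arrangement is possible.

1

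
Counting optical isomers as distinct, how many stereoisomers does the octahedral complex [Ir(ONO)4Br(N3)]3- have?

2

In an octahedral complex each vertex has one trans partner and four cis neighbours.
The distinct arrangements are (2 in all): Br and N3 mutually trans; Br and N3 mutually cis.
Each arrangement has an internal mirror plane or centre of symmetry, so none is chiral.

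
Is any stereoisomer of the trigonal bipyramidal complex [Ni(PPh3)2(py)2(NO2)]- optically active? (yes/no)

In a trigonal bipyramid the two axial positions differ from the three equatorial ones.
Exhaustive case analysis gives 5 geometric isomers.
One of these lacks any improper symmetry element and so occurs as an enantiomeric pair, giving 5 + 1 = 6 stereoisomers in total.

yes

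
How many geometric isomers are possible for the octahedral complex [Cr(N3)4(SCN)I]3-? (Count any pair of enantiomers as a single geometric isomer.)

2

In an octahedral complex each vertex has one trans partner and four cis neighbours.
Systematic placement gives 2 geometric isomers: SCN and I mutually cis; SCN and I mutually trans.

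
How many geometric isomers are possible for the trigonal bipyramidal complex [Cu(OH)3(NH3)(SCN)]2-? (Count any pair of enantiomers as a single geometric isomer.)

In a trigonal bipyramid the two axial positions differ from the three equatorial ones.
There are 4 geometric isomers: NH3 axial, SCN equatorial; NH3 axial, SCN axial; NH3 equatorial, SCN equatorial; NH3 equatorial, SCN axial.

4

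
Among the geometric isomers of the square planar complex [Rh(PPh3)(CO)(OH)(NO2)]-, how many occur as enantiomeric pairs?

There are 3 geometric isomers: (CO/OH trans, NO2/PPh3 trans); (CO/PPh3 trans, NO2/OH trans); (CO/NO2 trans, OH/PPh3 trans).
Each arrangement has an internal mirror plane or centre of symmetry, so none is chiral.

0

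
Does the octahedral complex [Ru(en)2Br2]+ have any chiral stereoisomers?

Each en is bidentate and must span two cis positions.
Working through the distinct placements yields 2 geometric isomers: Br trans; Br cis (chiral).
One of these lacks any improper symmetry element and so occurs as an enantiomeric pair, giving 2 + 1 = 3 stereoisomers in total.

yes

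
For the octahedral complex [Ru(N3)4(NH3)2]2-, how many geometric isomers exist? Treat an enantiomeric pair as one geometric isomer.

In an octahedral complex each vertex has one trans partner and four cis neighbours.
The distinct arrangements are (2 in all): NH3 trans; NH3 cis.

2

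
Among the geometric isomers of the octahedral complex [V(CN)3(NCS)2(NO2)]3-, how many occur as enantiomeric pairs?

An octahedron has six vertices in three trans pairs; every non-trans pair is cis.
Systematic placement gives 3 geometric isomers: CN mer, NCS cis; CN mer, NCS trans; CN fac, NCS cis.
Each arrangement has an internal mirror plane or centre of symmetry, so none is chiral.

0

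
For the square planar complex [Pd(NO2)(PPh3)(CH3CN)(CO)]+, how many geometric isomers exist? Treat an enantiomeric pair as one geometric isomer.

3

A square has two trans pairs of vertices; adjacent vertices are cis.
There are 3 geometric isomers: (CH3CN/NO2 trans, CO/PPh3 trans); (CH3CN/PPh3 trans, CO/NO2 trans); (CH3CN/CO trans, NO2/PPh3 trans).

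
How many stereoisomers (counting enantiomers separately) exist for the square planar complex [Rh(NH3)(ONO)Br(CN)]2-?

Systematic placement gives 3 geometric isomers: (Br/NH3 trans, CN/ONO trans); (Br/ONO trans, CN/NH3 trans); (Br/CN trans, NH3/ONO trans).
Each arrangement has an internal mirror plane or centre of symmetry, so none is chiral.

3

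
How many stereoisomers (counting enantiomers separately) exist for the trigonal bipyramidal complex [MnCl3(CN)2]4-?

A trigonal bipyramid has two axial and three equatorial sites, which are chemically inequivalent.
There are 3 geometric isomers: CN both axial; CN one axial, one equatorial; CN both equatorial.
Each arrangement has an internal mirror plane or centre of symmetry, so none is chiral.

3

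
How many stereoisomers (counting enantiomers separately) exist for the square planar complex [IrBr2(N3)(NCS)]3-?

There are 2 geometric isomers: Br cis; Br trans.
Each arrangement has an internal mirror plane or centre of symmetry, so none is chiral.

2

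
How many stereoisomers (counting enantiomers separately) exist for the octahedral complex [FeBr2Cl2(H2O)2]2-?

6

Systematic placement gives 5 geometric isomers: Br trans, Cl trans, H2O trans; Br trans, Cl cis, H2O cis; Br cis, Cl cis, H2O trans; Br cis, Cl cis, H2O cis (chiral); Br cis, Cl trans, H2O cis.
One of these lacks any improper symmetry element and so occurs as an enantiomeric pair, giving 5 + 1 = 6 stereoisomers in total.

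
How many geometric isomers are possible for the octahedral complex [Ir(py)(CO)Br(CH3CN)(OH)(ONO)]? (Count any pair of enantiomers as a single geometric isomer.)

15

The six octahedral sites form three mutually perpendicular trans pairs.
Systematic enumeration (placing each ligand type in turn and discarding arrangements equivalent by rotation or reflection) gives 15 geometric isomers.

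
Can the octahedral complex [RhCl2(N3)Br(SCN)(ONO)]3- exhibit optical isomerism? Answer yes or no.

yes

Exhaustive case analysis gives 9 geometric isomers.
Of these, 6 lack any improper symmetry element and so occur as enantiomeric pairs, giving 9 + 6 = 15 stereoisomers in total.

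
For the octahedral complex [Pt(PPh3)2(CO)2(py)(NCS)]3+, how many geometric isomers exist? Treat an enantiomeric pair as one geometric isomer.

In an octahedral complex each vertex has one trans partner and four cis neighbours.
There are 6 geometric isomers: PPh3 cis, CO trans; PPh3 trans, CO trans; PPh3 cis, CO cis (3 arrangements, 2 chiral); PPh3 trans, CO cis.

6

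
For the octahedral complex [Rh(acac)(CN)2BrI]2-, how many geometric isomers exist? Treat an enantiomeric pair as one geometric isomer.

4

An octahedron has six vertices in three trans pairs; every non-trans pair is cis.
Each acac is bidentate and must span two cis positions.
There are 4 geometric isomers: CN cis (3 arrangements, 2 chiral); CN trans.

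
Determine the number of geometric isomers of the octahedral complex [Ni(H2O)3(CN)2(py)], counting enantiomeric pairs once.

3

The six octahedral sites form three mutually perpendicular trans pairs.
There are 3 geometric isomers: H2O mer, CN trans; H2O fac, CN cis; H2O mer, CN cis.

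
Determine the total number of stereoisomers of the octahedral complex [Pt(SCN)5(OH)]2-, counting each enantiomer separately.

The six octahedral sites form three mutually perpendicular trans pairs.
Only one geometric arrangement is possible.

1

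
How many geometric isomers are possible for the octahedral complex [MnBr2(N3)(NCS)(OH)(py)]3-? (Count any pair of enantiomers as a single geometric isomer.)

In an octahedral complex each vertex has one trans partner and four cis neighbours.
Systematic enumeration (placing each ligand type in turn and discarding arrangements equivalent by rotation or reflection) gives 9 geometric isomers.

9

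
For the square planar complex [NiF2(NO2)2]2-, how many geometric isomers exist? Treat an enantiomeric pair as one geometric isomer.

2

In a square planar complex each vertex has one trans partner and two cis neighbours.
There are 2 geometric isomers: F cis; F trans.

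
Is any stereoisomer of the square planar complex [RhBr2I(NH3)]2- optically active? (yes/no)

A square has two trans pairs of vertices; adjacent vertices are cis.
There are 2 geometric isomers: Br cis; Br trans.
Each arrangement has an internal mirror plane or centre of symmetry, so none is chiral.

no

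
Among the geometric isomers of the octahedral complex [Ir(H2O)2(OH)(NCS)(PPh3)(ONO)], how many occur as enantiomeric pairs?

Placing the ligands in turn and identifying arrangements related by rotation or reflection leaves 9 distinct geometric isomers.
Of these, 6 lack any improper symmetry element and so occur as enantiomeric pairs, giving 9 + 6 = 15 stereoisomers in total.

6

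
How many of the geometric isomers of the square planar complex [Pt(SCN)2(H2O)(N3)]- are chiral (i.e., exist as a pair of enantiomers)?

0

The distinct arrangements are (2 in all): SCN cis; SCN trans.
Each arrangement has an internal mirror plane or centre of symmetry, so none is chiral.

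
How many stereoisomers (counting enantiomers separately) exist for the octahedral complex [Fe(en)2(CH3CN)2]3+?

3

An octahedron has six vertices in three trans pairs; every non-trans pair is cis.
Each en is bidentate and must span two cis positions.
There are 2 geometric isomers: CH3CN trans; CH3CN cis (chiral).
One of these lacks any improper symmetry element and so occurs as an enantiomeric pair, giving 2 + 1 = 3 stereoisomers in total.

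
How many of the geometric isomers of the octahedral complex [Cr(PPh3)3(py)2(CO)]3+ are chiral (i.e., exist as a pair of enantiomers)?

0

The distinct arrangements are (3 in all): PPh3 mer, py trans; PPh3 fac, py cis; PPh3 mer, py cis.
Each arrangement has an internal mirror plane or centre of symmetry, so none is chiral.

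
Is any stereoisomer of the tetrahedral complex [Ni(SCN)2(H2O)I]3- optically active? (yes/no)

Only one geometric arrangement is possible.

no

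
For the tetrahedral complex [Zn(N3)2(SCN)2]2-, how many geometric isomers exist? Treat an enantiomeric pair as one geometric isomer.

1

Only one geometric arrangement is possible.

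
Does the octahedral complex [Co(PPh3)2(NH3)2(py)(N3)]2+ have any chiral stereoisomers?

yes

The six octahedral sites form three mutually perpendicular trans pairs.
Working through the distinct placements yields 6 geometric isomers: PPh3 cis, NH3 cis (3 arrangements, 2 chiral); PPh3 trans, NH3 cis; PPh3 cis, NH3 trans; PPh3 trans, NH3 trans.
Of these, 2 lack any improper symmetry element and so occur as enantiomeric pairs, giving 6 + 2 = 8 stereoisomers in total.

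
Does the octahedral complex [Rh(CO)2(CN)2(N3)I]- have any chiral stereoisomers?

In an octahedral complex each vertex has one trans partner and four cis neighbours.
There are 6 geometric isomers: CO trans, CN trans; CO cis, CN trans; CO cis, CN cis (3 arrangements, 2 chiral); CO trans, CN cis.
Of these, 2 lack any improper symmetry element and so occur as enantiomeric pairs, giving 6 + 2 = 8 stereoisomers in total.

yes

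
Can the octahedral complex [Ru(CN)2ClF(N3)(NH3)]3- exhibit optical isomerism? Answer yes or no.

The six octahedral sites form three mutually perpendicular trans pairs.
Placing the ligands in turn and identifying arrangements related by rotation or reflection leaves 9 distinct geometric isomers.
Of these, 6 lack any improper symmetry element and so occur as enantiomeric pairs, giving 9 + 6 = 15 stereoisomers in total.

yes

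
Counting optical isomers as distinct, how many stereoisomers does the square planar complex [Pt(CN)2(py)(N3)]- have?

2

A square has two trans pairs of vertices; adjacent vertices are cis.
Working through the distinct placements yields 2 geometric isomers: CN cis; CN trans.
Each arrangement has an internal mirror plane or centre of symmetry, so none is chiral.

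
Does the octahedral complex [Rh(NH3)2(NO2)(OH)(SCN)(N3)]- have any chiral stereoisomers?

In an octahedral complex each vertex has one trans partner and four cis neighbours.
Exhaustive case analysis gives 9 geometric isomers.
Of these, 6 lack any improper symmetry element and so occur as enantiomeric pairs, giving 9 + 6 = 15 stereoisomers in total.

yes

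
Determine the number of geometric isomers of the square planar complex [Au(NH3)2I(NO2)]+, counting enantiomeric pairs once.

Systematic placement gives 2 geometric isomers: NH3 cis; NH3 trans.

2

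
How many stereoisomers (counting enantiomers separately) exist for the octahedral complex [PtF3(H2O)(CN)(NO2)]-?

In an octahedral complex each vertex has one trans partner and four cis neighbours.
There are 4 geometric isomers: F mer (3 arrangements); F fac (chiral).
One of these lacks any improper symmetry element and so occurs as an enantiomeric pair, giving 4 + 1 = 5 stereoisomers in total.

5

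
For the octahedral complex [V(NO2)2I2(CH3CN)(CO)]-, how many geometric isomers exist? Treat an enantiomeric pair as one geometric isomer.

6

There are 6 geometric isomers: NO2 trans, I trans; NO2 cis, I cis (3 arrangements, 2 chiral); NO2 trans, I cis; NO2 cis, I trans.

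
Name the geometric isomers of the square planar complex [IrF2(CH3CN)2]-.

In a square planar complex each vertex has one trans partner and two cis neighbours.
Systematic placement gives 2 geometric isomers: F cis; F trans.

cis and trans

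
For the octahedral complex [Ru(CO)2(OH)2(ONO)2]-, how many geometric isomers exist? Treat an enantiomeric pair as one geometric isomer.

5

In an octahedral complex each vertex has one trans partner and four cis neighbours.
The distinct arrangements are (5 in all): CO trans, OH trans, ONO trans; CO trans, OH cis, ONO cis; CO cis, OH cis, ONO trans; CO cis, OH cis, ONO cis (chiral); CO cis, OH trans, ONO cis.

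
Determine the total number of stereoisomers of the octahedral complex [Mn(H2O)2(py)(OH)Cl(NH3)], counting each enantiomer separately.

An octahedron has six vertices in three trans pairs; every non-trans pair is cis.
Systematic enumeration (placing each ligand type in turn and discarding arrangements equivalent by rotation or reflection) gives 9 geometric isomers.
Of these, 6 lack any improper symmetry element and so occur as enantiomeric pairs, giving 9 + 6 = 15 stereoisomers in total.

15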